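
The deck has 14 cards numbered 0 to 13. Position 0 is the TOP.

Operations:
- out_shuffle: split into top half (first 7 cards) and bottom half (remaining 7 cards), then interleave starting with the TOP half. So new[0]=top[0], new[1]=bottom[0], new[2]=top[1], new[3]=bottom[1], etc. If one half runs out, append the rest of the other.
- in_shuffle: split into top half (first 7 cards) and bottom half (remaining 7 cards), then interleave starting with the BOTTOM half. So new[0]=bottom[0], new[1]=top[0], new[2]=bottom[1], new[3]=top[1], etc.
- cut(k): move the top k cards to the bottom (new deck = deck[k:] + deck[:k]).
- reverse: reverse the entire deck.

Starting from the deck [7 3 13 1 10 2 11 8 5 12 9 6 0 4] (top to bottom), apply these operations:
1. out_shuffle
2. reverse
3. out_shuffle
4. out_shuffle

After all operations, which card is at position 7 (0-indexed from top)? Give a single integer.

Answer: 10

Derivation:
After op 1 (out_shuffle): [7 8 3 5 13 12 1 9 10 6 2 0 11 4]
After op 2 (reverse): [4 11 0 2 6 10 9 1 12 13 5 3 8 7]
After op 3 (out_shuffle): [4 1 11 12 0 13 2 5 6 3 10 8 9 7]
After op 4 (out_shuffle): [4 5 1 6 11 3 12 10 0 8 13 9 2 7]
Position 7: card 10.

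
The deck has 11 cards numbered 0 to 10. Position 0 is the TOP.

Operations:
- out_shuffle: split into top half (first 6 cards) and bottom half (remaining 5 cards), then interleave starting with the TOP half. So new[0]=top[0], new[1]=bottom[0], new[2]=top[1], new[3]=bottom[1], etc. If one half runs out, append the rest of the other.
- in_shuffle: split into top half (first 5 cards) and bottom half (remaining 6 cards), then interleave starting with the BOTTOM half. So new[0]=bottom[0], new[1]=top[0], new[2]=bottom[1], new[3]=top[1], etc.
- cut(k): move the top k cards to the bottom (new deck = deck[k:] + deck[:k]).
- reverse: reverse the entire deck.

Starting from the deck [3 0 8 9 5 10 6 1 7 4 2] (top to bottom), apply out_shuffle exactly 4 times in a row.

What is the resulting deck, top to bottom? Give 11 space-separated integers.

Answer: 3 4 1 10 9 0 2 7 6 5 8

Derivation:
After op 1 (out_shuffle): [3 6 0 1 8 7 9 4 5 2 10]
After op 2 (out_shuffle): [3 9 6 4 0 5 1 2 8 10 7]
After op 3 (out_shuffle): [3 1 9 2 6 8 4 10 0 7 5]
After op 4 (out_shuffle): [3 4 1 10 9 0 2 7 6 5 8]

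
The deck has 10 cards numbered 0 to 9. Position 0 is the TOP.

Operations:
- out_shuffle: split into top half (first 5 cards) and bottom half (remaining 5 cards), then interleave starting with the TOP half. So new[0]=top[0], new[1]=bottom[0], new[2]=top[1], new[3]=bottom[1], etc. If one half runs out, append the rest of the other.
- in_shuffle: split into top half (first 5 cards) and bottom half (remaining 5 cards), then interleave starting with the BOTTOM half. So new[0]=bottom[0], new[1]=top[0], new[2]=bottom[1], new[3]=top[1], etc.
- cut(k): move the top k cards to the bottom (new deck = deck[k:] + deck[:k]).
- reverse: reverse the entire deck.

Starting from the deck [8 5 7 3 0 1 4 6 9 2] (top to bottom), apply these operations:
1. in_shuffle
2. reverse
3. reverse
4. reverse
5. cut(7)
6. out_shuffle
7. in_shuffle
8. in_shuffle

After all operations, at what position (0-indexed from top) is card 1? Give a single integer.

Answer: 8

Derivation:
After op 1 (in_shuffle): [1 8 4 5 6 7 9 3 2 0]
After op 2 (reverse): [0 2 3 9 7 6 5 4 8 1]
After op 3 (reverse): [1 8 4 5 6 7 9 3 2 0]
After op 4 (reverse): [0 2 3 9 7 6 5 4 8 1]
After op 5 (cut(7)): [4 8 1 0 2 3 9 7 6 5]
After op 6 (out_shuffle): [4 3 8 9 1 7 0 6 2 5]
After op 7 (in_shuffle): [7 4 0 3 6 8 2 9 5 1]
After op 8 (in_shuffle): [8 7 2 4 9 0 5 3 1 6]
Card 1 is at position 8.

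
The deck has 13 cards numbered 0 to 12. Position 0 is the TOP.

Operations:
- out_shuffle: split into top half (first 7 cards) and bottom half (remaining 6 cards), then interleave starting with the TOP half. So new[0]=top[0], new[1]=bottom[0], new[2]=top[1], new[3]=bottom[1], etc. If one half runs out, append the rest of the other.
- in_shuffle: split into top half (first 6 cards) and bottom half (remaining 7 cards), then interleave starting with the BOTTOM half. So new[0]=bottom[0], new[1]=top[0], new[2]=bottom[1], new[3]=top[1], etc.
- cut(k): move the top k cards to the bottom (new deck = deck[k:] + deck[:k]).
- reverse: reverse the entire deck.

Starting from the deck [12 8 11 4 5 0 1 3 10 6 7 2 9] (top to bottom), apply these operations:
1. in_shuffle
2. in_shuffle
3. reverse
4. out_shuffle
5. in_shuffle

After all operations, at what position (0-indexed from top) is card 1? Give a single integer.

Answer: 6

Derivation:
After op 1 (in_shuffle): [1 12 3 8 10 11 6 4 7 5 2 0 9]
After op 2 (in_shuffle): [6 1 4 12 7 3 5 8 2 10 0 11 9]
After op 3 (reverse): [9 11 0 10 2 8 5 3 7 12 4 1 6]
After op 4 (out_shuffle): [9 3 11 7 0 12 10 4 2 1 8 6 5]
After op 5 (in_shuffle): [10 9 4 3 2 11 1 7 8 0 6 12 5]
Card 1 is at position 6.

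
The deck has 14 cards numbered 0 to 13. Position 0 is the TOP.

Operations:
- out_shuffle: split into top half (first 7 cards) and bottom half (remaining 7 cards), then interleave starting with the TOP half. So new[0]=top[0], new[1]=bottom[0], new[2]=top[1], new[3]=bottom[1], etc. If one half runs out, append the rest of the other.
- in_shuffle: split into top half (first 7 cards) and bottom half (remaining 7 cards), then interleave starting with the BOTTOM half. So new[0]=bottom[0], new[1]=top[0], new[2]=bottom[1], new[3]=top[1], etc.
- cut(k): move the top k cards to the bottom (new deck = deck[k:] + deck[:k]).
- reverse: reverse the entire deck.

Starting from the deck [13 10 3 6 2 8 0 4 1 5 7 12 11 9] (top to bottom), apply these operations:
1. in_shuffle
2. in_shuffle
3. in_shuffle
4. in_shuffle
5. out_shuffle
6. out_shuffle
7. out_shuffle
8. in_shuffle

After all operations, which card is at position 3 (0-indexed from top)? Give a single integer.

After op 1 (in_shuffle): [4 13 1 10 5 3 7 6 12 2 11 8 9 0]
After op 2 (in_shuffle): [6 4 12 13 2 1 11 10 8 5 9 3 0 7]
After op 3 (in_shuffle): [10 6 8 4 5 12 9 13 3 2 0 1 7 11]
After op 4 (in_shuffle): [13 10 3 6 2 8 0 4 1 5 7 12 11 9]
After op 5 (out_shuffle): [13 4 10 1 3 5 6 7 2 12 8 11 0 9]
After op 6 (out_shuffle): [13 7 4 2 10 12 1 8 3 11 5 0 6 9]
After op 7 (out_shuffle): [13 8 7 3 4 11 2 5 10 0 12 6 1 9]
After op 8 (in_shuffle): [5 13 10 8 0 7 12 3 6 4 1 11 9 2]
Position 3: card 8.

Answer: 8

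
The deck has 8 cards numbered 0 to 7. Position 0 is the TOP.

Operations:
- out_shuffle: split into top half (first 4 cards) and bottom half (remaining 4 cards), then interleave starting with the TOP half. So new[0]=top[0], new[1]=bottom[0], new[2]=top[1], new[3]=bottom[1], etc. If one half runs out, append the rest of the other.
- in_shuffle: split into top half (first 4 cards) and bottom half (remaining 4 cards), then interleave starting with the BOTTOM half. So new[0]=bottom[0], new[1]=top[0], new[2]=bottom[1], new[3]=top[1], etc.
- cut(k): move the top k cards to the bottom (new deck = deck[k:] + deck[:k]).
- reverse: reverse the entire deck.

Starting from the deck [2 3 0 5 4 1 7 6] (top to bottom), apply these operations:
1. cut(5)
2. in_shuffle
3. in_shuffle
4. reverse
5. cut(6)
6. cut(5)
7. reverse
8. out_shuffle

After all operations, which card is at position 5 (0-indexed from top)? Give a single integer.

After op 1 (cut(5)): [1 7 6 2 3 0 5 4]
After op 2 (in_shuffle): [3 1 0 7 5 6 4 2]
After op 3 (in_shuffle): [5 3 6 1 4 0 2 7]
After op 4 (reverse): [7 2 0 4 1 6 3 5]
After op 5 (cut(6)): [3 5 7 2 0 4 1 6]
After op 6 (cut(5)): [4 1 6 3 5 7 2 0]
After op 7 (reverse): [0 2 7 5 3 6 1 4]
After op 8 (out_shuffle): [0 3 2 6 7 1 5 4]
Position 5: card 1.

Answer: 1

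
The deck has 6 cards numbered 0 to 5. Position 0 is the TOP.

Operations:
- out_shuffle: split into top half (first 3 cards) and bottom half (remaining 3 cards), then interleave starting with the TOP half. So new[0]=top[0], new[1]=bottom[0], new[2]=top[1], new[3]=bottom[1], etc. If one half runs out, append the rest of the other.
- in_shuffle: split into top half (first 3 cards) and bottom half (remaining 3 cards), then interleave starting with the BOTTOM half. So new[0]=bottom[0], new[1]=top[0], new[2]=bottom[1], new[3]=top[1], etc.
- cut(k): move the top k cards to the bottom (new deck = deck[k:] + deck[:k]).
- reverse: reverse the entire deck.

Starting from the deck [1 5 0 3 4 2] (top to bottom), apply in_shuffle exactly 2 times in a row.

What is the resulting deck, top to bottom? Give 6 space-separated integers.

Answer: 5 3 2 1 0 4

Derivation:
After op 1 (in_shuffle): [3 1 4 5 2 0]
After op 2 (in_shuffle): [5 3 2 1 0 4]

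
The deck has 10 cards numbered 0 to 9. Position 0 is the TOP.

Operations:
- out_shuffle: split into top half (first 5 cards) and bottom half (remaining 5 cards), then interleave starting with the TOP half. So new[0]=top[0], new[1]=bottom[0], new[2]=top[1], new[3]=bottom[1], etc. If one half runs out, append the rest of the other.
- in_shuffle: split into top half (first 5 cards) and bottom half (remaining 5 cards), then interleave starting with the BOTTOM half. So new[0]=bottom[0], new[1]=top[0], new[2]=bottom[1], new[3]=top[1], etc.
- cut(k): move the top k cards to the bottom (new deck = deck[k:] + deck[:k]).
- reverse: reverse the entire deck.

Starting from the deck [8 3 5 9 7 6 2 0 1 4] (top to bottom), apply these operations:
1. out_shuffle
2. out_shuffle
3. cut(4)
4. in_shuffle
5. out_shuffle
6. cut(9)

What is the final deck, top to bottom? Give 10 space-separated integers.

Answer: 5 4 2 3 6 8 7 1 9 0

Derivation:
After op 1 (out_shuffle): [8 6 3 2 5 0 9 1 7 4]
After op 2 (out_shuffle): [8 0 6 9 3 1 2 7 5 4]
After op 3 (cut(4)): [3 1 2 7 5 4 8 0 6 9]
After op 4 (in_shuffle): [4 3 8 1 0 2 6 7 9 5]
After op 5 (out_shuffle): [4 2 3 6 8 7 1 9 0 5]
After op 6 (cut(9)): [5 4 2 3 6 8 7 1 9 0]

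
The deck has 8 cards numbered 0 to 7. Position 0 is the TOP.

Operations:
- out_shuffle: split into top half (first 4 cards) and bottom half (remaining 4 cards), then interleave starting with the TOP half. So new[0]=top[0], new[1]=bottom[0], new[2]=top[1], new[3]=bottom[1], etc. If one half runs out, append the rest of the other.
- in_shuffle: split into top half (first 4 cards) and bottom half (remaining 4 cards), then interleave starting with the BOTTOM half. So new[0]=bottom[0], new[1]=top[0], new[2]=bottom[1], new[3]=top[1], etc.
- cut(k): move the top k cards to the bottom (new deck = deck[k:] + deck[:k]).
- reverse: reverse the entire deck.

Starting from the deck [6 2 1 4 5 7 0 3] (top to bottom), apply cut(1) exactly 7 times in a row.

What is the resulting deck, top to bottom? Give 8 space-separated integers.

After op 1 (cut(1)): [2 1 4 5 7 0 3 6]
After op 2 (cut(1)): [1 4 5 7 0 3 6 2]
After op 3 (cut(1)): [4 5 7 0 3 6 2 1]
After op 4 (cut(1)): [5 7 0 3 6 2 1 4]
After op 5 (cut(1)): [7 0 3 6 2 1 4 5]
After op 6 (cut(1)): [0 3 6 2 1 4 5 7]
After op 7 (cut(1)): [3 6 2 1 4 5 7 0]

Answer: 3 6 2 1 4 5 7 0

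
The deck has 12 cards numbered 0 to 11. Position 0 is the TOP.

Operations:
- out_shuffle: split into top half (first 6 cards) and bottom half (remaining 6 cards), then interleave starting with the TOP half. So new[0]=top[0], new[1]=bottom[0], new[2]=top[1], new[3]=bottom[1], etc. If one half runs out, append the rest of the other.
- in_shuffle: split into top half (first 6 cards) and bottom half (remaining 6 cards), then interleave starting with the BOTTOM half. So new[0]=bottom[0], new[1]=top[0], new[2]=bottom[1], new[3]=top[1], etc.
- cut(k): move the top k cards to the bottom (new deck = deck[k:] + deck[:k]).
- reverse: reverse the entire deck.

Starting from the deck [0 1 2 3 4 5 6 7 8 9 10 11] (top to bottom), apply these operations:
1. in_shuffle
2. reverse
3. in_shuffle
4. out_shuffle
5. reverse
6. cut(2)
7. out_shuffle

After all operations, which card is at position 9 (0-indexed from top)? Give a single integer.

After op 1 (in_shuffle): [6 0 7 1 8 2 9 3 10 4 11 5]
After op 2 (reverse): [5 11 4 10 3 9 2 8 1 7 0 6]
After op 3 (in_shuffle): [2 5 8 11 1 4 7 10 0 3 6 9]
After op 4 (out_shuffle): [2 7 5 10 8 0 11 3 1 6 4 9]
After op 5 (reverse): [9 4 6 1 3 11 0 8 10 5 7 2]
After op 6 (cut(2)): [6 1 3 11 0 8 10 5 7 2 9 4]
After op 7 (out_shuffle): [6 10 1 5 3 7 11 2 0 9 8 4]
Position 9: card 9.

Answer: 9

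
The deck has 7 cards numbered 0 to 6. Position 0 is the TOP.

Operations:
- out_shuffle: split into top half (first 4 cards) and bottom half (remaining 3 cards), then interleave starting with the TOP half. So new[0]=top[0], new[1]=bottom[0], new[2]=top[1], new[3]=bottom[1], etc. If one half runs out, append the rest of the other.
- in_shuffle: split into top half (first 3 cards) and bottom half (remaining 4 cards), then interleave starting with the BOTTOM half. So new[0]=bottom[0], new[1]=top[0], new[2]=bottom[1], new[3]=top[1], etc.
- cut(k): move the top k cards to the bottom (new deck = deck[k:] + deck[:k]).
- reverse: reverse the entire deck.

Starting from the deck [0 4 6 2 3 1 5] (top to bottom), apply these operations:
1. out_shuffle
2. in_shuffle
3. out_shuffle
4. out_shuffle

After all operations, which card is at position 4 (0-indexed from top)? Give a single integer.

Answer: 0

Derivation:
After op 1 (out_shuffle): [0 3 4 1 6 5 2]
After op 2 (in_shuffle): [1 0 6 3 5 4 2]
After op 3 (out_shuffle): [1 5 0 4 6 2 3]
After op 4 (out_shuffle): [1 6 5 2 0 3 4]
Position 4: card 0.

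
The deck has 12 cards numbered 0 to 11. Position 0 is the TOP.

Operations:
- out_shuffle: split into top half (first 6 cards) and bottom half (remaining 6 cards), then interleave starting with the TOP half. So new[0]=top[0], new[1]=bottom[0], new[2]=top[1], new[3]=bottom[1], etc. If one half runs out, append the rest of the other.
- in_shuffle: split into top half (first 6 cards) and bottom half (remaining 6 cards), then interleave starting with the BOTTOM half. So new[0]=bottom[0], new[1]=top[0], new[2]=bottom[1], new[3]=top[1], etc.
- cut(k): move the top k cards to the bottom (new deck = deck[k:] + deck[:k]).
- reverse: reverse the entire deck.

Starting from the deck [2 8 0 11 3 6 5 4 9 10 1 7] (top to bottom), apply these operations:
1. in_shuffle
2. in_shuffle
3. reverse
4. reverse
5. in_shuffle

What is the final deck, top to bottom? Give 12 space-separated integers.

After op 1 (in_shuffle): [5 2 4 8 9 0 10 11 1 3 7 6]
After op 2 (in_shuffle): [10 5 11 2 1 4 3 8 7 9 6 0]
After op 3 (reverse): [0 6 9 7 8 3 4 1 2 11 5 10]
After op 4 (reverse): [10 5 11 2 1 4 3 8 7 9 6 0]
After op 5 (in_shuffle): [3 10 8 5 7 11 9 2 6 1 0 4]

Answer: 3 10 8 5 7 11 9 2 6 1 0 4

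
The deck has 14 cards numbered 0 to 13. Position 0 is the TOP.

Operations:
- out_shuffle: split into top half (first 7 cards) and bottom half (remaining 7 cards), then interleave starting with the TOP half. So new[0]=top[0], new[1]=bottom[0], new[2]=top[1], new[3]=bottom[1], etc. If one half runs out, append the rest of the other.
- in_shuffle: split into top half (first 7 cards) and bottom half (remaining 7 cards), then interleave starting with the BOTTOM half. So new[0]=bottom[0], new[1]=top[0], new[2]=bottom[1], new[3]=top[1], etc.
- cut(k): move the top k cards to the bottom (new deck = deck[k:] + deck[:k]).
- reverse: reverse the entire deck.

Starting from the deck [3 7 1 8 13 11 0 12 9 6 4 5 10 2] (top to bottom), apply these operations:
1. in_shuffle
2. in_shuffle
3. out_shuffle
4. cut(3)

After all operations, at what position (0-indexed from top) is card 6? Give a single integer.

After op 1 (in_shuffle): [12 3 9 7 6 1 4 8 5 13 10 11 2 0]
After op 2 (in_shuffle): [8 12 5 3 13 9 10 7 11 6 2 1 0 4]
After op 3 (out_shuffle): [8 7 12 11 5 6 3 2 13 1 9 0 10 4]
After op 4 (cut(3)): [11 5 6 3 2 13 1 9 0 10 4 8 7 12]
Card 6 is at position 2.

Answer: 2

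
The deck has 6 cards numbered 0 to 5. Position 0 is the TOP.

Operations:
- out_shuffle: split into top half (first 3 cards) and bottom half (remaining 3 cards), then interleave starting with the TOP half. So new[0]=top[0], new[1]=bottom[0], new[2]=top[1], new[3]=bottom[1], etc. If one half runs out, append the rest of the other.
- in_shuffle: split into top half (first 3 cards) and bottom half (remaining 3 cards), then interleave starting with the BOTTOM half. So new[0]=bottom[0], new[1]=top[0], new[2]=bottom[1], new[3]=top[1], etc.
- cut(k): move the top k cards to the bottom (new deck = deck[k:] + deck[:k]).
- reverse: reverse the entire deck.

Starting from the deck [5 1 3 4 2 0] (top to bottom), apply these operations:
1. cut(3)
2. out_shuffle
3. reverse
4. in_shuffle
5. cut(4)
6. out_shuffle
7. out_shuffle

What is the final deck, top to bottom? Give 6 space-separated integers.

After op 1 (cut(3)): [4 2 0 5 1 3]
After op 2 (out_shuffle): [4 5 2 1 0 3]
After op 3 (reverse): [3 0 1 2 5 4]
After op 4 (in_shuffle): [2 3 5 0 4 1]
After op 5 (cut(4)): [4 1 2 3 5 0]
After op 6 (out_shuffle): [4 3 1 5 2 0]
After op 7 (out_shuffle): [4 5 3 2 1 0]

Answer: 4 5 3 2 1 0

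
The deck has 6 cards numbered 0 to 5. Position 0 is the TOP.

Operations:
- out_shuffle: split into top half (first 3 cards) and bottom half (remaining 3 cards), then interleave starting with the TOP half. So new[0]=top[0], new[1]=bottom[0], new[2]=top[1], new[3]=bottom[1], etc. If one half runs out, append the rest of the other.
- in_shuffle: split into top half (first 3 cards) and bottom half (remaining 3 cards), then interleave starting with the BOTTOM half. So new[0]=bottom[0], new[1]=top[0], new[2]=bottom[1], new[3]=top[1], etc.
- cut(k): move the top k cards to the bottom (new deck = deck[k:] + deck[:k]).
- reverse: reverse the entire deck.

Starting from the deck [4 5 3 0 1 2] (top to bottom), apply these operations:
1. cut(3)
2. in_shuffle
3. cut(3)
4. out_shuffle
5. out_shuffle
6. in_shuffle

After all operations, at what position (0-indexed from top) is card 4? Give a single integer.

Answer: 5

Derivation:
After op 1 (cut(3)): [0 1 2 4 5 3]
After op 2 (in_shuffle): [4 0 5 1 3 2]
After op 3 (cut(3)): [1 3 2 4 0 5]
After op 4 (out_shuffle): [1 4 3 0 2 5]
After op 5 (out_shuffle): [1 0 4 2 3 5]
After op 6 (in_shuffle): [2 1 3 0 5 4]
Card 4 is at position 5.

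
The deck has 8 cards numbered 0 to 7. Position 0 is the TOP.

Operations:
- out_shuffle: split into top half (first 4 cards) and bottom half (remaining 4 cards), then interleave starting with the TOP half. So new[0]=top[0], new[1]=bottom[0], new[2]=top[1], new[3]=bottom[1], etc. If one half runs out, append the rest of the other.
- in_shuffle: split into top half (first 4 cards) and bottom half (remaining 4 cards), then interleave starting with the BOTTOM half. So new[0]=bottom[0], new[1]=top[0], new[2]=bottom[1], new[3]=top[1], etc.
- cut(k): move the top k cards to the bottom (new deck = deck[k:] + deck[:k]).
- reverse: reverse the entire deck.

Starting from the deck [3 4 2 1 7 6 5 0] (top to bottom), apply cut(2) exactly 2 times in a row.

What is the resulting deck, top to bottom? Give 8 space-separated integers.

After op 1 (cut(2)): [2 1 7 6 5 0 3 4]
After op 2 (cut(2)): [7 6 5 0 3 4 2 1]

Answer: 7 6 5 0 3 4 2 1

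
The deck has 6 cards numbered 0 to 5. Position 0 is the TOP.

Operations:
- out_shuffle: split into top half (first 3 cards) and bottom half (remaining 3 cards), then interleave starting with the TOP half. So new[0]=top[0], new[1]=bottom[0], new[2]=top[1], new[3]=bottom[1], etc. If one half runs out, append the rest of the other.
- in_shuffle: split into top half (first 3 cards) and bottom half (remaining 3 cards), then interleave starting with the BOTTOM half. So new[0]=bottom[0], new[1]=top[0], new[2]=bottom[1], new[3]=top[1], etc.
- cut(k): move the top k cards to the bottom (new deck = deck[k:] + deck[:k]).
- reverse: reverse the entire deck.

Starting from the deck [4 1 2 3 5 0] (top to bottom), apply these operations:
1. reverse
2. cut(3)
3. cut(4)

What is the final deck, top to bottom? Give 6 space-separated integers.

Answer: 5 3 2 1 4 0

Derivation:
After op 1 (reverse): [0 5 3 2 1 4]
After op 2 (cut(3)): [2 1 4 0 5 3]
After op 3 (cut(4)): [5 3 2 1 4 0]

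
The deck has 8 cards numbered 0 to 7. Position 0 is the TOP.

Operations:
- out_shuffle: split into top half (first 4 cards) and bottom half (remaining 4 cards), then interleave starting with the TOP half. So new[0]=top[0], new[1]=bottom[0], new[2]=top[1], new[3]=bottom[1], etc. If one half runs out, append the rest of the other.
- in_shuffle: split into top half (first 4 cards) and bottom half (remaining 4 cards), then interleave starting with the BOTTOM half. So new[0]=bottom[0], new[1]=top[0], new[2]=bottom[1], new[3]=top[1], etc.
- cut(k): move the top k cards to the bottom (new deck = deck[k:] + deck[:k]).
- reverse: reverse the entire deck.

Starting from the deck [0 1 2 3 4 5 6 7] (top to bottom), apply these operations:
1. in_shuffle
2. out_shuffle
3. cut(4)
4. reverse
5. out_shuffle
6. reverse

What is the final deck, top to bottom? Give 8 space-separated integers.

Answer: 5 4 7 6 1 0 3 2

Derivation:
After op 1 (in_shuffle): [4 0 5 1 6 2 7 3]
After op 2 (out_shuffle): [4 6 0 2 5 7 1 3]
After op 3 (cut(4)): [5 7 1 3 4 6 0 2]
After op 4 (reverse): [2 0 6 4 3 1 7 5]
After op 5 (out_shuffle): [2 3 0 1 6 7 4 5]
After op 6 (reverse): [5 4 7 6 1 0 3 2]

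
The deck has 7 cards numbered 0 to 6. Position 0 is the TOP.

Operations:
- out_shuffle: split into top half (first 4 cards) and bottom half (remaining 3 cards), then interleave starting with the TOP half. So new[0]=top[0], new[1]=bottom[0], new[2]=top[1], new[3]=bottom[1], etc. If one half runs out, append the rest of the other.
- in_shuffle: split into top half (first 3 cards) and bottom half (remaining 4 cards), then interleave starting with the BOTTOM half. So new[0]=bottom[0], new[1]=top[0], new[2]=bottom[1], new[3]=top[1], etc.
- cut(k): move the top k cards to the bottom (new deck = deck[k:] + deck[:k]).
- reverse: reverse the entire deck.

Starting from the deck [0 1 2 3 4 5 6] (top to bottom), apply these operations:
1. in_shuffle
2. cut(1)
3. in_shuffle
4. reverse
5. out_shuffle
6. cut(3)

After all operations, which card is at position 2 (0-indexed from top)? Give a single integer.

After op 1 (in_shuffle): [3 0 4 1 5 2 6]
After op 2 (cut(1)): [0 4 1 5 2 6 3]
After op 3 (in_shuffle): [5 0 2 4 6 1 3]
After op 4 (reverse): [3 1 6 4 2 0 5]
After op 5 (out_shuffle): [3 2 1 0 6 5 4]
After op 6 (cut(3)): [0 6 5 4 3 2 1]
Position 2: card 5.

Answer: 5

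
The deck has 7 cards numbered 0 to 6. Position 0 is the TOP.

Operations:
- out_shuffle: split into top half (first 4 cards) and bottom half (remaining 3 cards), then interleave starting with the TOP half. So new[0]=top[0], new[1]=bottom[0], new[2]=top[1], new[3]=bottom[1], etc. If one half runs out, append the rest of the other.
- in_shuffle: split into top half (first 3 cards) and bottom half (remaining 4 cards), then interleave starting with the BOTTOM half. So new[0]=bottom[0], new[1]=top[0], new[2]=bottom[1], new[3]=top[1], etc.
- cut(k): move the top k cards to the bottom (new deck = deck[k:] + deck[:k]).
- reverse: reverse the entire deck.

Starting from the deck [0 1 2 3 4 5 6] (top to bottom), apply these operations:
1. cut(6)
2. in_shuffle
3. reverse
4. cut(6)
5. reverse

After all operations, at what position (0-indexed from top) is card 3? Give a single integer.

After op 1 (cut(6)): [6 0 1 2 3 4 5]
After op 2 (in_shuffle): [2 6 3 0 4 1 5]
After op 3 (reverse): [5 1 4 0 3 6 2]
After op 4 (cut(6)): [2 5 1 4 0 3 6]
After op 5 (reverse): [6 3 0 4 1 5 2]
Card 3 is at position 1.

Answer: 1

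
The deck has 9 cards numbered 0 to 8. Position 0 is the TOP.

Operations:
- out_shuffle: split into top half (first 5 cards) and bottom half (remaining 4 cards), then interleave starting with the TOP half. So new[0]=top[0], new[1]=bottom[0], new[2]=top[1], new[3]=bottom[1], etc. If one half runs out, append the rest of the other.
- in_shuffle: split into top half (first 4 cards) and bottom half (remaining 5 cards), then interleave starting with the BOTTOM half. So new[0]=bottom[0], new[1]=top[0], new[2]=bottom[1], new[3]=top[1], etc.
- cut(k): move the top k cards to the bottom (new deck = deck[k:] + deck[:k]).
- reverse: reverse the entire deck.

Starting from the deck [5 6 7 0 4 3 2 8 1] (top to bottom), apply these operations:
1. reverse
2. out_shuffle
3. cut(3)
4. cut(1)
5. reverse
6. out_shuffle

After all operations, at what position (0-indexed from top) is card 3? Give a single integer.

After op 1 (reverse): [1 8 2 3 4 0 7 6 5]
After op 2 (out_shuffle): [1 0 8 7 2 6 3 5 4]
After op 3 (cut(3)): [7 2 6 3 5 4 1 0 8]
After op 4 (cut(1)): [2 6 3 5 4 1 0 8 7]
After op 5 (reverse): [7 8 0 1 4 5 3 6 2]
After op 6 (out_shuffle): [7 5 8 3 0 6 1 2 4]
Card 3 is at position 3.

Answer: 3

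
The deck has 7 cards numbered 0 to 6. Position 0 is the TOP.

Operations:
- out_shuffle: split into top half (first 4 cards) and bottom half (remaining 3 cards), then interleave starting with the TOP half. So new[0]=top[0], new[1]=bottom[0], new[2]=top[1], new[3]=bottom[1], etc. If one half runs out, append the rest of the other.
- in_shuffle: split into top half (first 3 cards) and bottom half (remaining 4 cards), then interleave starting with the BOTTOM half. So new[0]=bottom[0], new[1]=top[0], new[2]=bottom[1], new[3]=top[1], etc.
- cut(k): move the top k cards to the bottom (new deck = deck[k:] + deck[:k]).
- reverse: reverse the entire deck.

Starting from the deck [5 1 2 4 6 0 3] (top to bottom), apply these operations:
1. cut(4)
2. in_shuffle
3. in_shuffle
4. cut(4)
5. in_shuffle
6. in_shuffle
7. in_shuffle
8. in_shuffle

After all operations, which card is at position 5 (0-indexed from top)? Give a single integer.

Answer: 4

Derivation:
After op 1 (cut(4)): [6 0 3 5 1 2 4]
After op 2 (in_shuffle): [5 6 1 0 2 3 4]
After op 3 (in_shuffle): [0 5 2 6 3 1 4]
After op 4 (cut(4)): [3 1 4 0 5 2 6]
After op 5 (in_shuffle): [0 3 5 1 2 4 6]
After op 6 (in_shuffle): [1 0 2 3 4 5 6]
After op 7 (in_shuffle): [3 1 4 0 5 2 6]
After op 8 (in_shuffle): [0 3 5 1 2 4 6]
Position 5: card 4.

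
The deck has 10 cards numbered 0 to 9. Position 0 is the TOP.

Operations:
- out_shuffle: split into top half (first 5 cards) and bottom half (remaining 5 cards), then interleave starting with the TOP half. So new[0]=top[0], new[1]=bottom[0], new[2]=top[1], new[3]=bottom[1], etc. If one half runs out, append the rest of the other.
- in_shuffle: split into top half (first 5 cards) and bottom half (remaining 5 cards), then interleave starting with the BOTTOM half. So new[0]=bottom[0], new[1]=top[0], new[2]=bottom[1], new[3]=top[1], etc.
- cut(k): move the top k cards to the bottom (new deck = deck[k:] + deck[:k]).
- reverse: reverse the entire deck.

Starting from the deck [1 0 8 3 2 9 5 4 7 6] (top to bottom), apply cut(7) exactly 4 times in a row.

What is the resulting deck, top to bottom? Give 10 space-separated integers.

Answer: 7 6 1 0 8 3 2 9 5 4

Derivation:
After op 1 (cut(7)): [4 7 6 1 0 8 3 2 9 5]
After op 2 (cut(7)): [2 9 5 4 7 6 1 0 8 3]
After op 3 (cut(7)): [0 8 3 2 9 5 4 7 6 1]
After op 4 (cut(7)): [7 6 1 0 8 3 2 9 5 4]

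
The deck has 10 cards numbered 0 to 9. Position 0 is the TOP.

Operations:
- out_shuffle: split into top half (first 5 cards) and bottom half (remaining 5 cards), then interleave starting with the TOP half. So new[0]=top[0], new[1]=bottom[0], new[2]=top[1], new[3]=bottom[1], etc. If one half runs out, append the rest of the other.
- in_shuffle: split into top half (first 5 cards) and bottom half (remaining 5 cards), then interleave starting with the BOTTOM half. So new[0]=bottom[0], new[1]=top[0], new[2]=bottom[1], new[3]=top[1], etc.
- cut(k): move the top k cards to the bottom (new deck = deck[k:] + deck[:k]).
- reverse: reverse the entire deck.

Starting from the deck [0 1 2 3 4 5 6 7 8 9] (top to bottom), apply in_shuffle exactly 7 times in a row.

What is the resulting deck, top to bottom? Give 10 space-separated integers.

Answer: 7 4 1 9 6 3 0 8 5 2

Derivation:
After op 1 (in_shuffle): [5 0 6 1 7 2 8 3 9 4]
After op 2 (in_shuffle): [2 5 8 0 3 6 9 1 4 7]
After op 3 (in_shuffle): [6 2 9 5 1 8 4 0 7 3]
After op 4 (in_shuffle): [8 6 4 2 0 9 7 5 3 1]
After op 5 (in_shuffle): [9 8 7 6 5 4 3 2 1 0]
After op 6 (in_shuffle): [4 9 3 8 2 7 1 6 0 5]
After op 7 (in_shuffle): [7 4 1 9 6 3 0 8 5 2]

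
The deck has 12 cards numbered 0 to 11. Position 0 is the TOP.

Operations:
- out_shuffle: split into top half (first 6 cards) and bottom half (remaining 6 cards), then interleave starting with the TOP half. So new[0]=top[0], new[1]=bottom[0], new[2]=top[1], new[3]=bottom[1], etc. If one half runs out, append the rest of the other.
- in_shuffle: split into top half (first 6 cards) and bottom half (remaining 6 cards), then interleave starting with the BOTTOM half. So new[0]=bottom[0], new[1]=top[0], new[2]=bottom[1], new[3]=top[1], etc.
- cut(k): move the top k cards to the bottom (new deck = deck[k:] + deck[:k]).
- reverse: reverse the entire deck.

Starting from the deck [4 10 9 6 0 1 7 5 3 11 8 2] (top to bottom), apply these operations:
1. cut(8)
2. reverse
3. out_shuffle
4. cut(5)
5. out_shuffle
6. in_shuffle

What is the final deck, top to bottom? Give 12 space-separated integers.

Answer: 6 2 7 3 11 0 4 5 9 8 1 10

Derivation:
After op 1 (cut(8)): [3 11 8 2 4 10 9 6 0 1 7 5]
After op 2 (reverse): [5 7 1 0 6 9 10 4 2 8 11 3]
After op 3 (out_shuffle): [5 10 7 4 1 2 0 8 6 11 9 3]
After op 4 (cut(5)): [2 0 8 6 11 9 3 5 10 7 4 1]
After op 5 (out_shuffle): [2 3 0 5 8 10 6 7 11 4 9 1]
After op 6 (in_shuffle): [6 2 7 3 11 0 4 5 9 8 1 10]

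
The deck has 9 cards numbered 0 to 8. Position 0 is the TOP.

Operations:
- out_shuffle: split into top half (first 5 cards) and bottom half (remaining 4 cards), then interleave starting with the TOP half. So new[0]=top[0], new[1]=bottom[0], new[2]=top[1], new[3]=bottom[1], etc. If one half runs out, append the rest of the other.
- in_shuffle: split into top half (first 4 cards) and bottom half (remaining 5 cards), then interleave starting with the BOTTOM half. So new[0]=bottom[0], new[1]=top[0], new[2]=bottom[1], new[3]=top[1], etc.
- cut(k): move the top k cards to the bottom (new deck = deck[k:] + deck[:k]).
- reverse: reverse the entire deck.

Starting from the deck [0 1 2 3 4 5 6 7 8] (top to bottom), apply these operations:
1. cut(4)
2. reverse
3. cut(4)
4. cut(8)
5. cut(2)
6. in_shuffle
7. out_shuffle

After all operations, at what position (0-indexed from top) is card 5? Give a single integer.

After op 1 (cut(4)): [4 5 6 7 8 0 1 2 3]
After op 2 (reverse): [3 2 1 0 8 7 6 5 4]
After op 3 (cut(4)): [8 7 6 5 4 3 2 1 0]
After op 4 (cut(8)): [0 8 7 6 5 4 3 2 1]
After op 5 (cut(2)): [7 6 5 4 3 2 1 0 8]
After op 6 (in_shuffle): [3 7 2 6 1 5 0 4 8]
After op 7 (out_shuffle): [3 5 7 0 2 4 6 8 1]
Card 5 is at position 1.

Answer: 1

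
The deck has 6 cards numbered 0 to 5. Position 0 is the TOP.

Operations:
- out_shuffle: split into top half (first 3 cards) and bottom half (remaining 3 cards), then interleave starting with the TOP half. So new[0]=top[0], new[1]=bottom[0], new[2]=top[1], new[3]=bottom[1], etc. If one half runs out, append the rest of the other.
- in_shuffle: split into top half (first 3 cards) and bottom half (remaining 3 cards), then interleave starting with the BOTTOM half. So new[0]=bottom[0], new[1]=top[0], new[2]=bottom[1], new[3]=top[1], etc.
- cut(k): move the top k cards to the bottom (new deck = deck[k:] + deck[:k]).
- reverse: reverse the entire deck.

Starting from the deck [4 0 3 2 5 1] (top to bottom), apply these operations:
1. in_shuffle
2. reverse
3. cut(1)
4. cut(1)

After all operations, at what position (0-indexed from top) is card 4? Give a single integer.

After op 1 (in_shuffle): [2 4 5 0 1 3]
After op 2 (reverse): [3 1 0 5 4 2]
After op 3 (cut(1)): [1 0 5 4 2 3]
After op 4 (cut(1)): [0 5 4 2 3 1]
Card 4 is at position 2.

Answer: 2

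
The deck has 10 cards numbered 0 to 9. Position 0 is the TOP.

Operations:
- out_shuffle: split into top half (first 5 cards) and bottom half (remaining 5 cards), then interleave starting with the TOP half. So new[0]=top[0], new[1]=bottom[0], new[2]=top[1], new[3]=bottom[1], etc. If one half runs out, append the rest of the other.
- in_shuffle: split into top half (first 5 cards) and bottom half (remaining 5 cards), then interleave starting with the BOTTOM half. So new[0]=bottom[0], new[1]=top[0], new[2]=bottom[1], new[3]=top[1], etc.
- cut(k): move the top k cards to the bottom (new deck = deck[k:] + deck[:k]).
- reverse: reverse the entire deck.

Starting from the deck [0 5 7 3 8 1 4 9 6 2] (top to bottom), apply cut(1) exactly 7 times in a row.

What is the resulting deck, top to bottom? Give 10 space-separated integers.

After op 1 (cut(1)): [5 7 3 8 1 4 9 6 2 0]
After op 2 (cut(1)): [7 3 8 1 4 9 6 2 0 5]
After op 3 (cut(1)): [3 8 1 4 9 6 2 0 5 7]
After op 4 (cut(1)): [8 1 4 9 6 2 0 5 7 3]
After op 5 (cut(1)): [1 4 9 6 2 0 5 7 3 8]
After op 6 (cut(1)): [4 9 6 2 0 5 7 3 8 1]
After op 7 (cut(1)): [9 6 2 0 5 7 3 8 1 4]

Answer: 9 6 2 0 5 7 3 8 1 4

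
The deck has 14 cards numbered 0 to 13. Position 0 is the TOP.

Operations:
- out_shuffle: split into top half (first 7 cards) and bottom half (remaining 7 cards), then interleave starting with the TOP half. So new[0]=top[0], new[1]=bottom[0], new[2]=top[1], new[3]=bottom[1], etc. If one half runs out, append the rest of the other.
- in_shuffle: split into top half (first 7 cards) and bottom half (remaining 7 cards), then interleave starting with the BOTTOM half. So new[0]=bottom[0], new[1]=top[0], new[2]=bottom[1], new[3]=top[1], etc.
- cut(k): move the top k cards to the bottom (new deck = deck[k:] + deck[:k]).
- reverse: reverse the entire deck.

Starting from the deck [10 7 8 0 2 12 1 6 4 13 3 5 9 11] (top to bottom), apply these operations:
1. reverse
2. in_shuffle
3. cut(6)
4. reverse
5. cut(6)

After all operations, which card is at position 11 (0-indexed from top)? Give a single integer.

Answer: 12

Derivation:
After op 1 (reverse): [11 9 5 3 13 4 6 1 12 2 0 8 7 10]
After op 2 (in_shuffle): [1 11 12 9 2 5 0 3 8 13 7 4 10 6]
After op 3 (cut(6)): [0 3 8 13 7 4 10 6 1 11 12 9 2 5]
After op 4 (reverse): [5 2 9 12 11 1 6 10 4 7 13 8 3 0]
After op 5 (cut(6)): [6 10 4 7 13 8 3 0 5 2 9 12 11 1]
Position 11: card 12.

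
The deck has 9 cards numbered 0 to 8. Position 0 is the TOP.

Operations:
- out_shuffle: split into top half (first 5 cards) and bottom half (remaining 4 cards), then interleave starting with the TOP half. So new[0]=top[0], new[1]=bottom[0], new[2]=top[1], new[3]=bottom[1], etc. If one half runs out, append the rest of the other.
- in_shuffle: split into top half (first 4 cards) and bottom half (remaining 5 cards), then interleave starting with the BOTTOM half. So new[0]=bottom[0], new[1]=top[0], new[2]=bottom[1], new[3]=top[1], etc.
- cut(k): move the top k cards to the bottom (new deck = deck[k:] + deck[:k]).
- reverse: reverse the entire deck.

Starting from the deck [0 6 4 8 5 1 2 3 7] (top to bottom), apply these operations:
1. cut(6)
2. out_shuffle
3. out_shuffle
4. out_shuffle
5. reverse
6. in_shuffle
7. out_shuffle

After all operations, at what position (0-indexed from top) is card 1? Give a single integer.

Answer: 3

Derivation:
After op 1 (cut(6)): [2 3 7 0 6 4 8 5 1]
After op 2 (out_shuffle): [2 4 3 8 7 5 0 1 6]
After op 3 (out_shuffle): [2 5 4 0 3 1 8 6 7]
After op 4 (out_shuffle): [2 1 5 8 4 6 0 7 3]
After op 5 (reverse): [3 7 0 6 4 8 5 1 2]
After op 6 (in_shuffle): [4 3 8 7 5 0 1 6 2]
After op 7 (out_shuffle): [4 0 3 1 8 6 7 2 5]
Card 1 is at position 3.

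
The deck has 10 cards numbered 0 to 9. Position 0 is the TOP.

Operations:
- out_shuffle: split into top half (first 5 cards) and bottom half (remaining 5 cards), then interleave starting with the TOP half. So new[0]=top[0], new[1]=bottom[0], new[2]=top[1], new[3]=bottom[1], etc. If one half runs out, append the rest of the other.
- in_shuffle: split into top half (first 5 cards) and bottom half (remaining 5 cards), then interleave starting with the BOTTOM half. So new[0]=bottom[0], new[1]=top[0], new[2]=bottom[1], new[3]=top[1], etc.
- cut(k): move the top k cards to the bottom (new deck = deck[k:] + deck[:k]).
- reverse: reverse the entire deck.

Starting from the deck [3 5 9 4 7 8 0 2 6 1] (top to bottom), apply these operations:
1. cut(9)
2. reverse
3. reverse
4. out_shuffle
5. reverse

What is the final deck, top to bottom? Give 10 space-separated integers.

Answer: 6 4 2 9 0 5 8 3 7 1

Derivation:
After op 1 (cut(9)): [1 3 5 9 4 7 8 0 2 6]
After op 2 (reverse): [6 2 0 8 7 4 9 5 3 1]
After op 3 (reverse): [1 3 5 9 4 7 8 0 2 6]
After op 4 (out_shuffle): [1 7 3 8 5 0 9 2 4 6]
After op 5 (reverse): [6 4 2 9 0 5 8 3 7 1]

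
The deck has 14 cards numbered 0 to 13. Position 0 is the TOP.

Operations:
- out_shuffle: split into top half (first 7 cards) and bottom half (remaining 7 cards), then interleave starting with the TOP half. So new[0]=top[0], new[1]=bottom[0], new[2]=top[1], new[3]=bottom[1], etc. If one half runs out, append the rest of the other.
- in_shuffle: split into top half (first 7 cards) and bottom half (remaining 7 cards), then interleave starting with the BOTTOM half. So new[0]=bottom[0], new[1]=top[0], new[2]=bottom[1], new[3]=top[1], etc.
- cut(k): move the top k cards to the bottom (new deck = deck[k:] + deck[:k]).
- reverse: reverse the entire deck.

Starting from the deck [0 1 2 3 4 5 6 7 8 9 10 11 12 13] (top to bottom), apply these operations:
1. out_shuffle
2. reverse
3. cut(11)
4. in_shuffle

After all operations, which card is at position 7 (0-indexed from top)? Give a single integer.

After op 1 (out_shuffle): [0 7 1 8 2 9 3 10 4 11 5 12 6 13]
After op 2 (reverse): [13 6 12 5 11 4 10 3 9 2 8 1 7 0]
After op 3 (cut(11)): [1 7 0 13 6 12 5 11 4 10 3 9 2 8]
After op 4 (in_shuffle): [11 1 4 7 10 0 3 13 9 6 2 12 8 5]
Position 7: card 13.

Answer: 13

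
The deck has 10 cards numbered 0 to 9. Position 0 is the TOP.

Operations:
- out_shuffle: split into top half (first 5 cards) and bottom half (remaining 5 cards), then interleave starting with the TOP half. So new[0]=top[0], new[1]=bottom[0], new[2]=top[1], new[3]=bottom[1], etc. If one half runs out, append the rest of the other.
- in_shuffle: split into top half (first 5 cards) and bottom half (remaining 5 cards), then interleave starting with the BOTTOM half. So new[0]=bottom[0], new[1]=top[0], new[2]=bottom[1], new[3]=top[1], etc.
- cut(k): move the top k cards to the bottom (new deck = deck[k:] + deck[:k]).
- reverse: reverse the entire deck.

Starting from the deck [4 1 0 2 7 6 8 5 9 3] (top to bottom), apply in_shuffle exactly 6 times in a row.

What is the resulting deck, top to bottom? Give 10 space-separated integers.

Answer: 7 3 2 9 0 5 1 8 4 6

Derivation:
After op 1 (in_shuffle): [6 4 8 1 5 0 9 2 3 7]
After op 2 (in_shuffle): [0 6 9 4 2 8 3 1 7 5]
After op 3 (in_shuffle): [8 0 3 6 1 9 7 4 5 2]
After op 4 (in_shuffle): [9 8 7 0 4 3 5 6 2 1]
After op 5 (in_shuffle): [3 9 5 8 6 7 2 0 1 4]
After op 6 (in_shuffle): [7 3 2 9 0 5 1 8 4 6]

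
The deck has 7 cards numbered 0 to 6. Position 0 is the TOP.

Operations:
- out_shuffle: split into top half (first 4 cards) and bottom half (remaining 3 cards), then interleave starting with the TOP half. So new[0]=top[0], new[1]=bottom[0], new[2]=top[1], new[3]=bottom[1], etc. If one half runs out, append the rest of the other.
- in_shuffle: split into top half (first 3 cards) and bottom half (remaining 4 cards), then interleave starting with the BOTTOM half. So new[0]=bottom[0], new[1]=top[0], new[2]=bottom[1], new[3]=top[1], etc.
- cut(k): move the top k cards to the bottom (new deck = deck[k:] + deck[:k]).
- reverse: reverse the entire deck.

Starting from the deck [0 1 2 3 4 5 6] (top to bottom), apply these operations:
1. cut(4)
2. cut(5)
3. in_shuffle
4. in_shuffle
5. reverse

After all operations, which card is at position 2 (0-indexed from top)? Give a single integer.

Answer: 4

Derivation:
After op 1 (cut(4)): [4 5 6 0 1 2 3]
After op 2 (cut(5)): [2 3 4 5 6 0 1]
After op 3 (in_shuffle): [5 2 6 3 0 4 1]
After op 4 (in_shuffle): [3 5 0 2 4 6 1]
After op 5 (reverse): [1 6 4 2 0 5 3]
Position 2: card 4.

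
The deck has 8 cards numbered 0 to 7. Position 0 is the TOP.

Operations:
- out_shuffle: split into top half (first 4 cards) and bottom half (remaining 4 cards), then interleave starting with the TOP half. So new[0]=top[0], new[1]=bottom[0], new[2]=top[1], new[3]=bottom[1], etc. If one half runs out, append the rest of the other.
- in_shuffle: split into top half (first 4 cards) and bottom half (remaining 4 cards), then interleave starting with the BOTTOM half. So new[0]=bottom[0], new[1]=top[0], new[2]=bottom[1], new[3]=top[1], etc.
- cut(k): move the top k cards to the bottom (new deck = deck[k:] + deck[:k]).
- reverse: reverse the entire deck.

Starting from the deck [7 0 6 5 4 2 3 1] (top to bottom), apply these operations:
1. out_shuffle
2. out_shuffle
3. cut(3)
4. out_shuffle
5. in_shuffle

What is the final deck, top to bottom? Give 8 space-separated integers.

After op 1 (out_shuffle): [7 4 0 2 6 3 5 1]
After op 2 (out_shuffle): [7 6 4 3 0 5 2 1]
After op 3 (cut(3)): [3 0 5 2 1 7 6 4]
After op 4 (out_shuffle): [3 1 0 7 5 6 2 4]
After op 5 (in_shuffle): [5 3 6 1 2 0 4 7]

Answer: 5 3 6 1 2 0 4 7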